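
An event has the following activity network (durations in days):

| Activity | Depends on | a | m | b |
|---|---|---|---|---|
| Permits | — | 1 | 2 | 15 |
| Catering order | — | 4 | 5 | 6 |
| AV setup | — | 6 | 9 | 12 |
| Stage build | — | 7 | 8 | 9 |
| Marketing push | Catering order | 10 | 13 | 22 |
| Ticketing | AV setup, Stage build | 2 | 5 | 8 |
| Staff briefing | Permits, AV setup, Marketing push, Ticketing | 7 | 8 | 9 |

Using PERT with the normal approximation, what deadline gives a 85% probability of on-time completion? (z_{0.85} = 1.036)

te_Permits = (1 + 4·2 + 15)/6 = 24/6 = 4; σ²_Permits = ((15−1)/6)² = 5.444
te_Catering order = (4 + 4·5 + 6)/6 = 30/6 = 5; σ²_Catering order = ((6−4)/6)² = 0.111
te_AV setup = (6 + 4·9 + 12)/6 = 54/6 = 9; σ²_AV setup = ((12−6)/6)² = 1.000
te_Stage build = (7 + 4·8 + 9)/6 = 48/6 = 8; σ²_Stage build = ((9−7)/6)² = 0.111
te_Marketing push = (10 + 4·13 + 22)/6 = 84/6 = 14; σ²_Marketing push = ((22−10)/6)² = 4.000
te_Ticketing = (2 + 4·5 + 8)/6 = 30/6 = 5; σ²_Ticketing = ((8−2)/6)² = 1.000
te_Staff briefing = (7 + 4·8 + 9)/6 = 48/6 = 8; σ²_Staff briefing = ((9−7)/6)² = 0.111

Forward pass:
ES_Permits = 0; EF_Permits = 4
ES_Catering order = 0; EF_Catering order = 5
ES_AV setup = 0; EF_AV setup = 9
ES_Stage build = 0; EF_Stage build = 8
ES_Marketing push = 5; EF_Marketing push = 5+14 = 19
ES_Ticketing = max(EF_AV setup=9, EF_Stage build=8) = 9; EF_Ticketing = 9+5 = 14
ES_Staff briefing = max(EF_Permits=4, EF_AV setup=9, EF_Marketing push=19, EF_Ticketing=14) = 19; EF_Staff briefing = 19+8 = 27
Expected project duration μ = 27 days. Critical path: Catering order → Marketing push → Staff briefing.

Variance along critical path = 0.111 + 4.000 + 0.111 = 4.222; σ = 2.055 days.
D = μ + z·σ = 27 + 1.036·2.055 = 29.1 days

29.1 days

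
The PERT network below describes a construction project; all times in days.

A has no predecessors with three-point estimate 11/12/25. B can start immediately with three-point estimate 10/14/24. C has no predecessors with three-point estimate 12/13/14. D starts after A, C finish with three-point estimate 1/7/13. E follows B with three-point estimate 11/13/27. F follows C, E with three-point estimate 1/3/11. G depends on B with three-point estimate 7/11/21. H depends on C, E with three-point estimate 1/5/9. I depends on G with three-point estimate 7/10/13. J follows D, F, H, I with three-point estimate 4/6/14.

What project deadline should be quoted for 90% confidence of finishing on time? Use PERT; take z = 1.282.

48.9 days

te_A = (11 + 4·12 + 25)/6 = 84/6 = 14; σ²_A = ((25−11)/6)² = 5.444
te_B = (10 + 4·14 + 24)/6 = 90/6 = 15; σ²_B = ((24−10)/6)² = 5.444
te_C = (12 + 4·13 + 14)/6 = 78/6 = 13; σ²_C = ((14−12)/6)² = 0.111
te_D = (1 + 4·7 + 13)/6 = 42/6 = 7; σ²_D = ((13−1)/6)² = 4.000
te_E = (11 + 4·13 + 27)/6 = 90/6 = 15; σ²_E = ((27−11)/6)² = 7.111
te_F = (1 + 4·3 + 11)/6 = 24/6 = 4; σ²_F = ((11−1)/6)² = 2.778
te_G = (7 + 4·11 + 21)/6 = 72/6 = 12; σ²_G = ((21−7)/6)² = 5.444
te_H = (1 + 4·5 + 9)/6 = 30/6 = 5; σ²_H = ((9−1)/6)² = 1.778
te_I = (7 + 4·10 + 13)/6 = 60/6 = 10; σ²_I = ((13−7)/6)² = 1.000
te_J = (4 + 4·6 + 14)/6 = 42/6 = 7; σ²_J = ((14−4)/6)² = 2.778

Forward pass:
ES_A = 0; EF_A = 14
ES_B = 0; EF_B = 15
ES_C = 0; EF_C = 13
ES_D = max(EF_A=14, EF_C=13) = 14; EF_D = 14+7 = 21
ES_E = 15; EF_E = 15+15 = 30
ES_F = max(EF_C=13, EF_E=30) = 30; EF_F = 30+4 = 34
ES_G = 15; EF_G = 15+12 = 27
ES_H = max(EF_C=13, EF_E=30) = 30; EF_H = 30+5 = 35
ES_I = 27; EF_I = 27+10 = 37
ES_J = max(EF_D=21, EF_F=34, EF_H=35, EF_I=37) = 37; EF_J = 37+7 = 44
Expected project duration μ = 44 days. Critical path: B → G → I → J.

Variance along critical path = 5.444 + 5.444 + 1.000 + 2.778 = 14.667; σ = 3.830 days.
D = μ + z·σ = 44 + 1.282·3.830 = 48.9 days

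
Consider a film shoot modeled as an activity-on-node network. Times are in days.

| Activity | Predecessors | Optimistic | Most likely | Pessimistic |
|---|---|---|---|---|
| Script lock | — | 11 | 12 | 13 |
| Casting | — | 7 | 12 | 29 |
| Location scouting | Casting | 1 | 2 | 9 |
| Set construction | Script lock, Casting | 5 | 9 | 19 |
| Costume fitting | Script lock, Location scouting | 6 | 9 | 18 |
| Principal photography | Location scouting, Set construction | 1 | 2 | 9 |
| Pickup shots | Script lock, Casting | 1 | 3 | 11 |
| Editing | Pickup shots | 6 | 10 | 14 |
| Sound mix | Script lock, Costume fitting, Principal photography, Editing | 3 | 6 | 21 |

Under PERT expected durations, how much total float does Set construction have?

te_Script lock = (11 + 4·12 + 13)/6 = 72/6 = 12
te_Casting = (7 + 4·12 + 29)/6 = 84/6 = 14
te_Location scouting = (1 + 4·2 + 9)/6 = 18/6 = 3
te_Set construction = (5 + 4·9 + 19)/6 = 60/6 = 10
te_Costume fitting = (6 + 4·9 + 18)/6 = 60/6 = 10
te_Principal photography = (1 + 4·2 + 9)/6 = 18/6 = 3
te_Pickup shots = (1 + 4·3 + 11)/6 = 24/6 = 4
te_Editing = (6 + 4·10 + 14)/6 = 60/6 = 10
te_Sound mix = (3 + 4·6 + 21)/6 = 48/6 = 8

Forward pass:
ES_Script lock = 0; EF_Script lock = 12
ES_Casting = 0; EF_Casting = 14
ES_Location scouting = 14; EF_Location scouting = 14+3 = 17
ES_Set construction = max(EF_Script lock=12, EF_Casting=14) = 14; EF_Set construction = 14+10 = 24
ES_Costume fitting = max(EF_Script lock=12, EF_Location scouting=17) = 17; EF_Costume fitting = 17+10 = 27
ES_Principal photography = max(EF_Location scouting=17, EF_Set construction=24) = 24; EF_Principal photography = 24+3 = 27
ES_Pickup shots = max(EF_Script lock=12, EF_Casting=14) = 14; EF_Pickup shots = 14+4 = 18
ES_Editing = 18; EF_Editing = 18+10 = 28
ES_Sound mix = max(EF_Script lock=12, EF_Costume fitting=27, EF_Principal photography=27, EF_Editing=28) = 28; EF_Sound mix = 28+8 = 36
Expected project duration μ = 36 days. Critical path: Casting → Pickup shots → Editing → Sound mix.

Backward pass:
LF_Sound mix = 36; LS_Sound mix = 36−8 = 28
LF_Editing = LS_Sound mix = 28; LS_Editing = 28−10 = 18
LF_Pickup shots = LS_Editing = 18; LS_Pickup shots = 18−4 = 14
LF_Principal photography = LS_Sound mix = 28; LS_Principal photography = 28−3 = 25
LF_Costume fitting = LS_Sound mix = 28; LS_Costume fitting = 28−10 = 18
LF_Set construction = LS_Principal photography = 25; LS_Set construction = 25−10 = 15
LF_Location scouting = min(LS_Costume fitting=18, LS_Principal photography=25) = 18; LS_Location scouting = 18−3 = 15
LF_Casting = min(LS_Location scouting=15, LS_Set construction=15, LS_Pickup shots=14) = 14; LS_Casting = 14−14 = 0
LF_Script lock = min(LS_Set construction=15, LS_Costume fitting=18, LS_Pickup shots=14, LS_Sound mix=28) = 14; LS_Script lock = 14−12 = 2
Slack_Set construction = LS_Set construction − ES_Set construction = 15 − 14 = 1

1 days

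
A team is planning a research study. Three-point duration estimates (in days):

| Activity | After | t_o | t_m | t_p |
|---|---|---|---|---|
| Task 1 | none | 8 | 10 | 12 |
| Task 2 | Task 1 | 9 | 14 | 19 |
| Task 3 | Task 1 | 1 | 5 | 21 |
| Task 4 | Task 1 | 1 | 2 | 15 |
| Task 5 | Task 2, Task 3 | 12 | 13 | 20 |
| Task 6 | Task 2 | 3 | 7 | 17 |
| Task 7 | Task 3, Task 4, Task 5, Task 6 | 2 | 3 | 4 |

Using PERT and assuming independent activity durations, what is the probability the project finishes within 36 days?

te_Task 1 = (8 + 4·10 + 12)/6 = 60/6 = 10; σ²_Task 1 = ((12−8)/6)² = 0.444
te_Task 2 = (9 + 4·14 + 19)/6 = 84/6 = 14; σ²_Task 2 = ((19−9)/6)² = 2.778
te_Task 3 = (1 + 4·5 + 21)/6 = 42/6 = 7; σ²_Task 3 = ((21−1)/6)² = 11.111
te_Task 4 = (1 + 4·2 + 15)/6 = 24/6 = 4; σ²_Task 4 = ((15−1)/6)² = 5.444
te_Task 5 = (12 + 4·13 + 20)/6 = 84/6 = 14; σ²_Task 5 = ((20−12)/6)² = 1.778
te_Task 6 = (3 + 4·7 + 17)/6 = 48/6 = 8; σ²_Task 6 = ((17−3)/6)² = 5.444
te_Task 7 = (2 + 4·3 + 4)/6 = 18/6 = 3; σ²_Task 7 = ((4−2)/6)² = 0.111

Forward pass:
ES_Task 1 = 0; EF_Task 1 = 10
ES_Task 2 = 10; EF_Task 2 = 10+14 = 24
ES_Task 3 = 10; EF_Task 3 = 10+7 = 17
ES_Task 4 = 10; EF_Task 4 = 10+4 = 14
ES_Task 5 = max(EF_Task 2=24, EF_Task 3=17) = 24; EF_Task 5 = 24+14 = 38
ES_Task 6 = 24; EF_Task 6 = 24+8 = 32
ES_Task 7 = max(EF_Task 3=17, EF_Task 4=14, EF_Task 5=38, EF_Task 6=32) = 38; EF_Task 7 = 38+3 = 41
Expected project duration μ = 41 days. Critical path: Task 1 → Task 2 → Task 5 → Task 7.

Variance along critical path = 0.444 + 2.778 + 1.778 + 0.111 = 5.111; σ = √5.111 = 2.261 days.
Z = (36 − 41) / 2.261 = -2.212
P(T ≤ 36) = Φ(-2.212) ≈ 0.013

0.013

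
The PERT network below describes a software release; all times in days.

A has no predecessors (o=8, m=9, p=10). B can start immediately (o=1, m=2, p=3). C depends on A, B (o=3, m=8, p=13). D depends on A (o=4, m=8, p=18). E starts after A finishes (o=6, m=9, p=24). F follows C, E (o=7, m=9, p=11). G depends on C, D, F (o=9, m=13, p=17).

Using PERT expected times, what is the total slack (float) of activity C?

te_A = (8 + 4·9 + 10)/6 = 54/6 = 9
te_B = (1 + 4·2 + 3)/6 = 12/6 = 2
te_C = (3 + 4·8 + 13)/6 = 48/6 = 8
te_D = (4 + 4·8 + 18)/6 = 54/6 = 9
te_E = (6 + 4·9 + 24)/6 = 66/6 = 11
te_F = (7 + 4·9 + 11)/6 = 54/6 = 9
te_G = (9 + 4·13 + 17)/6 = 78/6 = 13

Forward pass:
ES_A = 0; EF_A = 9
ES_B = 0; EF_B = 2
ES_C = max(EF_A=9, EF_B=2) = 9; EF_C = 9+8 = 17
ES_D = 9; EF_D = 9+9 = 18
ES_E = 9; EF_E = 9+11 = 20
ES_F = max(EF_C=17, EF_E=20) = 20; EF_F = 20+9 = 29
ES_G = max(EF_C=17, EF_D=18, EF_F=29) = 29; EF_G = 29+13 = 42
Expected project duration μ = 42 days. Critical path: A → E → F → G.

Backward pass:
LF_G = 42; LS_G = 42−13 = 29
LF_F = LS_G = 29; LS_F = 29−9 = 20
LF_E = LS_F = 20; LS_E = 20−11 = 9
LF_D = LS_G = 29; LS_D = 29−9 = 20
LF_C = min(LS_F=20, LS_G=29) = 20; LS_C = 20−8 = 12
LF_B = LS_C = 12; LS_B = 12−2 = 10
LF_A = min(LS_C=12, LS_D=20, LS_E=9) = 9; LS_A = 9−9 = 0
Slack_C = LS_C − ES_C = 12 − 9 = 3

3 days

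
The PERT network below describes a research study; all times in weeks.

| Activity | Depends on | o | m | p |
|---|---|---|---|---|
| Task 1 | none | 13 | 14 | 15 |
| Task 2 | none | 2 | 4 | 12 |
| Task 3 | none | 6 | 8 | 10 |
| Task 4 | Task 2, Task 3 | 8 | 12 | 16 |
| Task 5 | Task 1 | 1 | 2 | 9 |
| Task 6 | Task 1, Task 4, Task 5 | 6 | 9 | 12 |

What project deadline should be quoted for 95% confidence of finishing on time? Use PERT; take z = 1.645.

32.0 weeks

te_Task 1 = (13 + 4·14 + 15)/6 = 84/6 = 14; σ²_Task 1 = ((15−13)/6)² = 0.111
te_Task 2 = (2 + 4·4 + 12)/6 = 30/6 = 5; σ²_Task 2 = ((12−2)/6)² = 2.778
te_Task 3 = (6 + 4·8 + 10)/6 = 48/6 = 8; σ²_Task 3 = ((10−6)/6)² = 0.444
te_Task 4 = (8 + 4·12 + 16)/6 = 72/6 = 12; σ²_Task 4 = ((16−8)/6)² = 1.778
te_Task 5 = (1 + 4·2 + 9)/6 = 18/6 = 3; σ²_Task 5 = ((9−1)/6)² = 1.778
te_Task 6 = (6 + 4·9 + 12)/6 = 54/6 = 9; σ²_Task 6 = ((12−6)/6)² = 1.000

Forward pass:
ES_Task 1 = 0; EF_Task 1 = 14
ES_Task 2 = 0; EF_Task 2 = 5
ES_Task 3 = 0; EF_Task 3 = 8
ES_Task 4 = max(EF_Task 2=5, EF_Task 3=8) = 8; EF_Task 4 = 8+12 = 20
ES_Task 5 = 14; EF_Task 5 = 14+3 = 17
ES_Task 6 = max(EF_Task 1=14, EF_Task 4=20, EF_Task 5=17) = 20; EF_Task 6 = 20+9 = 29
Expected project duration μ = 29 weeks. Critical path: Task 3 → Task 4 → Task 6.

Variance along critical path = 0.444 + 1.778 + 1.000 = 3.222; σ = 1.795 weeks.
D = μ + z·σ = 29 + 1.645·1.795 = 32.0 weeks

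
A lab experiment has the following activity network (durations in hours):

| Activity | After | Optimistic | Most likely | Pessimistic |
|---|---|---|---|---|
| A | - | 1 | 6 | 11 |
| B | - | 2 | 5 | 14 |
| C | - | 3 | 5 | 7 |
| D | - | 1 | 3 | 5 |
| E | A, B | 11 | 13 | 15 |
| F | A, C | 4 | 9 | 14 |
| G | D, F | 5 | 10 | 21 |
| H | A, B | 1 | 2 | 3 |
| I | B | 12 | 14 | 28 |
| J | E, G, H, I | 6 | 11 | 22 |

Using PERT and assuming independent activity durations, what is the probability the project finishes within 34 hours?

0.184

te_A = (1 + 4·6 + 11)/6 = 36/6 = 6; σ²_A = ((11−1)/6)² = 2.778
te_B = (2 + 4·5 + 14)/6 = 36/6 = 6; σ²_B = ((14−2)/6)² = 4.000
te_C = (3 + 4·5 + 7)/6 = 30/6 = 5; σ²_C = ((7−3)/6)² = 0.444
te_D = (1 + 4·3 + 5)/6 = 18/6 = 3; σ²_D = ((5−1)/6)² = 0.444
te_E = (11 + 4·13 + 15)/6 = 78/6 = 13; σ²_E = ((15−11)/6)² = 0.444
te_F = (4 + 4·9 + 14)/6 = 54/6 = 9; σ²_F = ((14−4)/6)² = 2.778
te_G = (5 + 4·10 + 21)/6 = 66/6 = 11; σ²_G = ((21−5)/6)² = 7.111
te_H = (1 + 4·2 + 3)/6 = 12/6 = 2; σ²_H = ((3−1)/6)² = 0.111
te_I = (12 + 4·14 + 28)/6 = 96/6 = 16; σ²_I = ((28−12)/6)² = 7.111
te_J = (6 + 4·11 + 22)/6 = 72/6 = 12; σ²_J = ((22−6)/6)² = 7.111

Forward pass:
ES_A = 0; EF_A = 6
ES_B = 0; EF_B = 6
ES_C = 0; EF_C = 5
ES_D = 0; EF_D = 3
ES_E = max(EF_A=6, EF_B=6) = 6; EF_E = 6+13 = 19
ES_F = max(EF_A=6, EF_C=5) = 6; EF_F = 6+9 = 15
ES_G = max(EF_D=3, EF_F=15) = 15; EF_G = 15+11 = 26
ES_H = max(EF_A=6, EF_B=6) = 6; EF_H = 6+2 = 8
ES_I = 6; EF_I = 6+16 = 22
ES_J = max(EF_E=19, EF_G=26, EF_H=8, EF_I=22) = 26; EF_J = 26+12 = 38
Expected project duration μ = 38 hours. Critical path: A → F → G → J.

Variance along critical path = 2.778 + 2.778 + 7.111 + 7.111 = 19.778; σ = √19.778 = 4.447 hours.
Z = (34 − 38) / 4.447 = -0.899
P(T ≤ 34) = Φ(-0.899) ≈ 0.184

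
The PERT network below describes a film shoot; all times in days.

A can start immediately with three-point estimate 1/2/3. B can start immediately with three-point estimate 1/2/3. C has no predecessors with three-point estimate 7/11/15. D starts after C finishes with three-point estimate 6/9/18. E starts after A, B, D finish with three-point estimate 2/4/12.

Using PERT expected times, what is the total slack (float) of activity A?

te_A = (1 + 4·2 + 3)/6 = 12/6 = 2
te_B = (1 + 4·2 + 3)/6 = 12/6 = 2
te_C = (7 + 4·11 + 15)/6 = 66/6 = 11
te_D = (6 + 4·9 + 18)/6 = 60/6 = 10
te_E = (2 + 4·4 + 12)/6 = 30/6 = 5

Forward pass:
ES_A = 0; EF_A = 2
ES_B = 0; EF_B = 2
ES_C = 0; EF_C = 11
ES_D = 11; EF_D = 11+10 = 21
ES_E = max(EF_A=2, EF_B=2, EF_D=21) = 21; EF_E = 21+5 = 26
Expected project duration μ = 26 days. Critical path: C → D → E.

Backward pass:
LF_E = 26; LS_E = 26−5 = 21
LF_D = LS_E = 21; LS_D = 21−10 = 11
LF_C = LS_D = 11; LS_C = 11−11 = 0
LF_B = LS_E = 21; LS_B = 21−2 = 19
LF_A = LS_E = 21; LS_A = 21−2 = 19
Slack_A = LS_A − ES_A = 19 − 0 = 19

19 days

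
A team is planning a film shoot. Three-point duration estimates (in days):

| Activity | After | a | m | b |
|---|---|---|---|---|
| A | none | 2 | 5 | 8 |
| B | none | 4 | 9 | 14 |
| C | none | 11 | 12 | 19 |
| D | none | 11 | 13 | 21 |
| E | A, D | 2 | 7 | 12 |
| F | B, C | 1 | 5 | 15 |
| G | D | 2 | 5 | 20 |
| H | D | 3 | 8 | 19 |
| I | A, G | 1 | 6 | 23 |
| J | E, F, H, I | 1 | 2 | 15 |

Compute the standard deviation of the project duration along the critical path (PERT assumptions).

te_A = (2 + 4·5 + 8)/6 = 30/6 = 5; σ²_A = ((8−2)/6)² = 1.000
te_B = (4 + 4·9 + 14)/6 = 54/6 = 9; σ²_B = ((14−4)/6)² = 2.778
te_C = (11 + 4·12 + 19)/6 = 78/6 = 13; σ²_C = ((19−11)/6)² = 1.778
te_D = (11 + 4·13 + 21)/6 = 84/6 = 14; σ²_D = ((21−11)/6)² = 2.778
te_E = (2 + 4·7 + 12)/6 = 42/6 = 7; σ²_E = ((12−2)/6)² = 2.778
te_F = (1 + 4·5 + 15)/6 = 36/6 = 6; σ²_F = ((15−1)/6)² = 5.444
te_G = (2 + 4·5 + 20)/6 = 42/6 = 7; σ²_G = ((20−2)/6)² = 9.000
te_H = (3 + 4·8 + 19)/6 = 54/6 = 9; σ²_H = ((19−3)/6)² = 7.111
te_I = (1 + 4·6 + 23)/6 = 48/6 = 8; σ²_I = ((23−1)/6)² = 13.444
te_J = (1 + 4·2 + 15)/6 = 24/6 = 4; σ²_J = ((15−1)/6)² = 5.444

Forward pass:
ES_A = 0; EF_A = 5
ES_B = 0; EF_B = 9
ES_C = 0; EF_C = 13
ES_D = 0; EF_D = 14
ES_E = max(EF_A=5, EF_D=14) = 14; EF_E = 14+7 = 21
ES_F = max(EF_B=9, EF_C=13) = 13; EF_F = 13+6 = 19
ES_G = 14; EF_G = 14+7 = 21
ES_H = 14; EF_H = 14+9 = 23
ES_I = max(EF_A=5, EF_G=21) = 21; EF_I = 21+8 = 29
ES_J = max(EF_E=21, EF_F=19, EF_H=23, EF_I=29) = 29; EF_J = 29+4 = 33
Expected project duration μ = 33 days. Critical path: D → G → I → J.

Variance along critical path = 2.778 + 9.000 + 13.444 + 5.444 = 30.667
σ = √30.667 = 5.538 days

5.54 days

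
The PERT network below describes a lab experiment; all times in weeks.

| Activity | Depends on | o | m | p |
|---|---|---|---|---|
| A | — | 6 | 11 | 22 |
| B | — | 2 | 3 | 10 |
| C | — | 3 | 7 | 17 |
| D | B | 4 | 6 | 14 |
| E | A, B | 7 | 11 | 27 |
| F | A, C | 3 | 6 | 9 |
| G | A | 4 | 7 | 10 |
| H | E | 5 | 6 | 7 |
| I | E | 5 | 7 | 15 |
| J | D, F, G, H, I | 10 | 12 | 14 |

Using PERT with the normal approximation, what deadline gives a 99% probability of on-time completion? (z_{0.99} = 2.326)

te_A = (6 + 4·11 + 22)/6 = 72/6 = 12; σ²_A = ((22−6)/6)² = 7.111
te_B = (2 + 4·3 + 10)/6 = 24/6 = 4; σ²_B = ((10−2)/6)² = 1.778
te_C = (3 + 4·7 + 17)/6 = 48/6 = 8; σ²_C = ((17−3)/6)² = 5.444
te_D = (4 + 4·6 + 14)/6 = 42/6 = 7; σ²_D = ((14−4)/6)² = 2.778
te_E = (7 + 4·11 + 27)/6 = 78/6 = 13; σ²_E = ((27−7)/6)² = 11.111
te_F = (3 + 4·6 + 9)/6 = 36/6 = 6; σ²_F = ((9−3)/6)² = 1.000
te_G = (4 + 4·7 + 10)/6 = 42/6 = 7; σ²_G = ((10−4)/6)² = 1.000
te_H = (5 + 4·6 + 7)/6 = 36/6 = 6; σ²_H = ((7−5)/6)² = 0.111
te_I = (5 + 4·7 + 15)/6 = 48/6 = 8; σ²_I = ((15−5)/6)² = 2.778
te_J = (10 + 4·12 + 14)/6 = 72/6 = 12; σ²_J = ((14−10)/6)² = 0.444

Forward pass:
ES_A = 0; EF_A = 12
ES_B = 0; EF_B = 4
ES_C = 0; EF_C = 8
ES_D = 4; EF_D = 4+7 = 11
ES_E = max(EF_A=12, EF_B=4) = 12; EF_E = 12+13 = 25
ES_F = max(EF_A=12, EF_C=8) = 12; EF_F = 12+6 = 18
ES_G = 12; EF_G = 12+7 = 19
ES_H = 25; EF_H = 25+6 = 31
ES_I = 25; EF_I = 25+8 = 33
ES_J = max(EF_D=11, EF_F=18, EF_G=19, EF_H=31, EF_I=33) = 33; EF_J = 33+12 = 45
Expected project duration μ = 45 weeks. Critical path: A → E → I → J.

Variance along critical path = 7.111 + 11.111 + 2.778 + 0.444 = 21.444; σ = 4.631 weeks.
D = μ + z·σ = 45 + 2.326·4.631 = 55.8 weeks

55.8 weeks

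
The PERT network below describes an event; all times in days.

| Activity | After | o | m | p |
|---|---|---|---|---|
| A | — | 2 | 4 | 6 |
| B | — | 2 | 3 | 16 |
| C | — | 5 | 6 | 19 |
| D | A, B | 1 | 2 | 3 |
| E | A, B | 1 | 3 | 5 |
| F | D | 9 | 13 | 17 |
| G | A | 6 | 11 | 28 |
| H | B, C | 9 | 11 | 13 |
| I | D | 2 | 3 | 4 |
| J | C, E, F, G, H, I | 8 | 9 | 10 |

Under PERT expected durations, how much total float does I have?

te_A = (2 + 4·4 + 6)/6 = 24/6 = 4
te_B = (2 + 4·3 + 16)/6 = 30/6 = 5
te_C = (5 + 4·6 + 19)/6 = 48/6 = 8
te_D = (1 + 4·2 + 3)/6 = 12/6 = 2
te_E = (1 + 4·3 + 5)/6 = 18/6 = 3
te_F = (9 + 4·13 + 17)/6 = 78/6 = 13
te_G = (6 + 4·11 + 28)/6 = 78/6 = 13
te_H = (9 + 4·11 + 13)/6 = 66/6 = 11
te_I = (2 + 4·3 + 4)/6 = 18/6 = 3
te_J = (8 + 4·9 + 10)/6 = 54/6 = 9

Forward pass:
ES_A = 0; EF_A = 4
ES_B = 0; EF_B = 5
ES_C = 0; EF_C = 8
ES_D = max(EF_A=4, EF_B=5) = 5; EF_D = 5+2 = 7
ES_E = max(EF_A=4, EF_B=5) = 5; EF_E = 5+3 = 8
ES_F = 7; EF_F = 7+13 = 20
ES_G = 4; EF_G = 4+13 = 17
ES_H = max(EF_B=5, EF_C=8) = 8; EF_H = 8+11 = 19
ES_I = 7; EF_I = 7+3 = 10
ES_J = max(EF_C=8, EF_E=8, EF_F=20, EF_G=17, EF_H=19, EF_I=10) = 20; EF_J = 20+9 = 29
Expected project duration μ = 29 days. Critical path: B → D → F → J.

Backward pass:
LF_J = 29; LS_J = 29−9 = 20
LF_I = LS_J = 20; LS_I = 20−3 = 17
LF_H = LS_J = 20; LS_H = 20−11 = 9
LF_G = LS_J = 20; LS_G = 20−13 = 7
LF_F = LS_J = 20; LS_F = 20−13 = 7
LF_E = LS_J = 20; LS_E = 20−3 = 17
LF_D = min(LS_F=7, LS_I=17) = 7; LS_D = 7−2 = 5
LF_C = min(LS_H=9, LS_J=20) = 9; LS_C = 9−8 = 1
LF_B = min(LS_D=5, LS_E=17, LS_H=9) = 5; LS_B = 5−5 = 0
LF_A = min(LS_D=5, LS_E=17, LS_G=7) = 5; LS_A = 5−4 = 1
Slack_I = LS_I − ES_I = 17 − 7 = 10

10 days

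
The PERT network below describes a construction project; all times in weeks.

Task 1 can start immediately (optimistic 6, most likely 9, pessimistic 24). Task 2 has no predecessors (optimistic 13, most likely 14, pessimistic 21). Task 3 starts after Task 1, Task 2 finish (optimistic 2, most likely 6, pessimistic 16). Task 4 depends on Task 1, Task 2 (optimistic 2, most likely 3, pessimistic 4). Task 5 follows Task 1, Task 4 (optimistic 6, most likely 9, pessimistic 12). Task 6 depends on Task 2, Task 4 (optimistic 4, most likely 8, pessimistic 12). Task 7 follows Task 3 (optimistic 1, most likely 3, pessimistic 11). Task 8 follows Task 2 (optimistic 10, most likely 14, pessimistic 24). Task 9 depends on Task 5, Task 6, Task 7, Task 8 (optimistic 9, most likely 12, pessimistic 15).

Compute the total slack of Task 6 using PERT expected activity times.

4 weeks

te_Task 1 = (6 + 4·9 + 24)/6 = 66/6 = 11
te_Task 2 = (13 + 4·14 + 21)/6 = 90/6 = 15
te_Task 3 = (2 + 4·6 + 16)/6 = 42/6 = 7
te_Task 4 = (2 + 4·3 + 4)/6 = 18/6 = 3
te_Task 5 = (6 + 4·9 + 12)/6 = 54/6 = 9
te_Task 6 = (4 + 4·8 + 12)/6 = 48/6 = 8
te_Task 7 = (1 + 4·3 + 11)/6 = 24/6 = 4
te_Task 8 = (10 + 4·14 + 24)/6 = 90/6 = 15
te_Task 9 = (9 + 4·12 + 15)/6 = 72/6 = 12

Forward pass:
ES_Task 1 = 0; EF_Task 1 = 11
ES_Task 2 = 0; EF_Task 2 = 15
ES_Task 3 = max(EF_Task 1=11, EF_Task 2=15) = 15; EF_Task 3 = 15+7 = 22
ES_Task 4 = max(EF_Task 1=11, EF_Task 2=15) = 15; EF_Task 4 = 15+3 = 18
ES_Task 5 = max(EF_Task 1=11, EF_Task 4=18) = 18; EF_Task 5 = 18+9 = 27
ES_Task 6 = max(EF_Task 2=15, EF_Task 4=18) = 18; EF_Task 6 = 18+8 = 26
ES_Task 7 = 22; EF_Task 7 = 22+4 = 26
ES_Task 8 = 15; EF_Task 8 = 15+15 = 30
ES_Task 9 = max(EF_Task 5=27, EF_Task 6=26, EF_Task 7=26, EF_Task 8=30) = 30; EF_Task 9 = 30+12 = 42
Expected project duration μ = 42 weeks. Critical path: Task 2 → Task 8 → Task 9.

Backward pass:
LF_Task 9 = 42; LS_Task 9 = 42−12 = 30
LF_Task 8 = LS_Task 9 = 30; LS_Task 8 = 30−15 = 15
LF_Task 7 = LS_Task 9 = 30; LS_Task 7 = 30−4 = 26
LF_Task 6 = LS_Task 9 = 30; LS_Task 6 = 30−8 = 22
LF_Task 5 = LS_Task 9 = 30; LS_Task 5 = 30−9 = 21
LF_Task 4 = min(LS_Task 5=21, LS_Task 6=22) = 21; LS_Task 4 = 21−3 = 18
LF_Task 3 = LS_Task 7 = 26; LS_Task 3 = 26−7 = 19
LF_Task 2 = min(LS_Task 3=19, LS_Task 4=18, LS_Task 6=22, LS_Task 8=15) = 15; LS_Task 2 = 15−15 = 0
LF_Task 1 = min(LS_Task 3=19, LS_Task 4=18, LS_Task 5=21) = 18; LS_Task 1 = 18−11 = 7
Slack_Task 6 = LS_Task 6 − ES_Task 6 = 22 − 18 = 4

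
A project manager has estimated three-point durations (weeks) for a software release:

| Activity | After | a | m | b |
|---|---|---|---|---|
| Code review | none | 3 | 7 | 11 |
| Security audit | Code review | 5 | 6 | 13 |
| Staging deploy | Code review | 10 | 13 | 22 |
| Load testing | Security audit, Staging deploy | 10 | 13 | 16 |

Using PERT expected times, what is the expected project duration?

34 weeks

te_Code review = (3 + 4·7 + 11)/6 = 42/6 = 7
te_Security audit = (5 + 4·6 + 13)/6 = 42/6 = 7
te_Staging deploy = (10 + 4·13 + 22)/6 = 84/6 = 14
te_Load testing = (10 + 4·13 + 16)/6 = 78/6 = 13

Forward pass:
ES_Code review = 0; EF_Code review = 7
ES_Security audit = 7; EF_Security audit = 7+7 = 14
ES_Staging deploy = 7; EF_Staging deploy = 7+14 = 21
ES_Load testing = max(EF_Security audit=14, EF_Staging deploy=21) = 21; EF_Load testing = 21+13 = 34
Expected project duration μ = 34 weeks. Critical path: Code review → Staging deploy → Load testing.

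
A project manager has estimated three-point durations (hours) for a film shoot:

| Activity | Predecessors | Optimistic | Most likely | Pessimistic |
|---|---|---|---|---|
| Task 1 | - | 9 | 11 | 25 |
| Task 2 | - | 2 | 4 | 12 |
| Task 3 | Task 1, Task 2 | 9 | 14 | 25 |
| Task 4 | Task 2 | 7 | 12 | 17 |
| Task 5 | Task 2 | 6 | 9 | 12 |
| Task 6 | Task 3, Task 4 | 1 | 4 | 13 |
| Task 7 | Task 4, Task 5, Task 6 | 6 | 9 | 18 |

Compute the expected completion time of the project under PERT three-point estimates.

te_Task 1 = (9 + 4·11 + 25)/6 = 78/6 = 13
te_Task 2 = (2 + 4·4 + 12)/6 = 30/6 = 5
te_Task 3 = (9 + 4·14 + 25)/6 = 90/6 = 15
te_Task 4 = (7 + 4·12 + 17)/6 = 72/6 = 12
te_Task 5 = (6 + 4·9 + 12)/6 = 54/6 = 9
te_Task 6 = (1 + 4·4 + 13)/6 = 30/6 = 5
te_Task 7 = (6 + 4·9 + 18)/6 = 60/6 = 10

Forward pass:
ES_Task 1 = 0; EF_Task 1 = 13
ES_Task 2 = 0; EF_Task 2 = 5
ES_Task 3 = max(EF_Task 1=13, EF_Task 2=5) = 13; EF_Task 3 = 13+15 = 28
ES_Task 4 = 5; EF_Task 4 = 5+12 = 17
ES_Task 5 = 5; EF_Task 5 = 5+9 = 14
ES_Task 6 = max(EF_Task 3=28, EF_Task 4=17) = 28; EF_Task 6 = 28+5 = 33
ES_Task 7 = max(EF_Task 4=17, EF_Task 5=14, EF_Task 6=33) = 33; EF_Task 7 = 33+10 = 43
Expected project duration μ = 43 hours. Critical path: Task 1 → Task 3 → Task 6 → Task 7.

43 hours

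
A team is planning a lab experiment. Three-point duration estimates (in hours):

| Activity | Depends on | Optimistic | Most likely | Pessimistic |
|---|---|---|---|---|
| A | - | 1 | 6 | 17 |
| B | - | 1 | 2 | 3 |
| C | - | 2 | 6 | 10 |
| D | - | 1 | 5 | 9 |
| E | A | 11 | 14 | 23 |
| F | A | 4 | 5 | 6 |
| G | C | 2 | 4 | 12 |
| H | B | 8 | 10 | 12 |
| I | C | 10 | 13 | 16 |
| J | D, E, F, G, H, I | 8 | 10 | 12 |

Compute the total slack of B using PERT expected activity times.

te_A = (1 + 4·6 + 17)/6 = 42/6 = 7
te_B = (1 + 4·2 + 3)/6 = 12/6 = 2
te_C = (2 + 4·6 + 10)/6 = 36/6 = 6
te_D = (1 + 4·5 + 9)/6 = 30/6 = 5
te_E = (11 + 4·14 + 23)/6 = 90/6 = 15
te_F = (4 + 4·5 + 6)/6 = 30/6 = 5
te_G = (2 + 4·4 + 12)/6 = 30/6 = 5
te_H = (8 + 4·10 + 12)/6 = 60/6 = 10
te_I = (10 + 4·13 + 16)/6 = 78/6 = 13
te_J = (8 + 4·10 + 12)/6 = 60/6 = 10

Forward pass:
ES_A = 0; EF_A = 7
ES_B = 0; EF_B = 2
ES_C = 0; EF_C = 6
ES_D = 0; EF_D = 5
ES_E = 7; EF_E = 7+15 = 22
ES_F = 7; EF_F = 7+5 = 12
ES_G = 6; EF_G = 6+5 = 11
ES_H = 2; EF_H = 2+10 = 12
ES_I = 6; EF_I = 6+13 = 19
ES_J = max(EF_D=5, EF_E=22, EF_F=12, EF_G=11, EF_H=12, EF_I=19) = 22; EF_J = 22+10 = 32
Expected project duration μ = 32 hours. Critical path: A → E → J.

Backward pass:
LF_J = 32; LS_J = 32−10 = 22
LF_I = LS_J = 22; LS_I = 22−13 = 9
LF_H = LS_J = 22; LS_H = 22−10 = 12
LF_G = LS_J = 22; LS_G = 22−5 = 17
LF_F = LS_J = 22; LS_F = 22−5 = 17
LF_E = LS_J = 22; LS_E = 22−15 = 7
LF_D = LS_J = 22; LS_D = 22−5 = 17
LF_C = min(LS_G=17, LS_I=9) = 9; LS_C = 9−6 = 3
LF_B = LS_H = 12; LS_B = 12−2 = 10
LF_A = min(LS_E=7, LS_F=17) = 7; LS_A = 7−7 = 0
Slack_B = LS_B − ES_B = 10 − 0 = 10

10 hours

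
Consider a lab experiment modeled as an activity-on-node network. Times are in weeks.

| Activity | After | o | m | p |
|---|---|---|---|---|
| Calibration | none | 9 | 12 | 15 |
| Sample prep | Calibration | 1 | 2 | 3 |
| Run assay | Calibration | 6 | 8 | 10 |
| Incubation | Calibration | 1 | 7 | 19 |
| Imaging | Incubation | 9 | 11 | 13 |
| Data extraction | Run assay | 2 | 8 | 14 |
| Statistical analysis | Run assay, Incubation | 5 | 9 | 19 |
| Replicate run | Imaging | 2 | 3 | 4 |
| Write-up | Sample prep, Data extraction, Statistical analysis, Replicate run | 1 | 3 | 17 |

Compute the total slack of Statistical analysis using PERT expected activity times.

4 weeks

te_Calibration = (9 + 4·12 + 15)/6 = 72/6 = 12
te_Sample prep = (1 + 4·2 + 3)/6 = 12/6 = 2
te_Run assay = (6 + 4·8 + 10)/6 = 48/6 = 8
te_Incubation = (1 + 4·7 + 19)/6 = 48/6 = 8
te_Imaging = (9 + 4·11 + 13)/6 = 66/6 = 11
te_Data extraction = (2 + 4·8 + 14)/6 = 48/6 = 8
te_Statistical analysis = (5 + 4·9 + 19)/6 = 60/6 = 10
te_Replicate run = (2 + 4·3 + 4)/6 = 18/6 = 3
te_Write-up = (1 + 4·3 + 17)/6 = 30/6 = 5

Forward pass:
ES_Calibration = 0; EF_Calibration = 12
ES_Sample prep = 12; EF_Sample prep = 12+2 = 14
ES_Run assay = 12; EF_Run assay = 12+8 = 20
ES_Incubation = 12; EF_Incubation = 12+8 = 20
ES_Imaging = 20; EF_Imaging = 20+11 = 31
ES_Data extraction = 20; EF_Data extraction = 20+8 = 28
ES_Statistical analysis = max(EF_Run assay=20, EF_Incubation=20) = 20; EF_Statistical analysis = 20+10 = 30
ES_Replicate run = 31; EF_Replicate run = 31+3 = 34
ES_Write-up = max(EF_Sample prep=14, EF_Data extraction=28, EF_Statistical analysis=30, EF_Replicate run=34) = 34; EF_Write-up = 34+5 = 39
Expected project duration μ = 39 weeks. Critical path: Calibration → Incubation → Imaging → Replicate run → Write-up.

Backward pass:
LF_Write-up = 39; LS_Write-up = 39−5 = 34
LF_Replicate run = LS_Write-up = 34; LS_Replicate run = 34−3 = 31
LF_Statistical analysis = LS_Write-up = 34; LS_Statistical analysis = 34−10 = 24
LF_Data extraction = LS_Write-up = 34; LS_Data extraction = 34−8 = 26
LF_Imaging = LS_Replicate run = 31; LS_Imaging = 31−11 = 20
LF_Incubation = min(LS_Imaging=20, LS_Statistical analysis=24) = 20; LS_Incubation = 20−8 = 12
LF_Run assay = min(LS_Data extraction=26, LS_Statistical analysis=24) = 24; LS_Run assay = 24−8 = 16
LF_Sample prep = LS_Write-up = 34; LS_Sample prep = 34−2 = 32
LF_Calibration = min(LS_Sample prep=32, LS_Run assay=16, LS_Incubation=12) = 12; LS_Calibration = 12−12 = 0
Slack_Statistical analysis = LS_Statistical analysis − ES_Statistical analysis = 24 − 20 = 4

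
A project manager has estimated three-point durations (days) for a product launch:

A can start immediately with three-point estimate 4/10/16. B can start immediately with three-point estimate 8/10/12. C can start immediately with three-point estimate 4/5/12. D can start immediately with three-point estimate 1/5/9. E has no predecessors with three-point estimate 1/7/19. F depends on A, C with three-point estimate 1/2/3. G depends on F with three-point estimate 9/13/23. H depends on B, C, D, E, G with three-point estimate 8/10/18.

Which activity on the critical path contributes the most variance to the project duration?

te_A = (4 + 4·10 + 16)/6 = 60/6 = 10; σ²_A = ((16−4)/6)² = 4.000
te_B = (8 + 4·10 + 12)/6 = 60/6 = 10; σ²_B = ((12−8)/6)² = 0.444
te_C = (4 + 4·5 + 12)/6 = 36/6 = 6; σ²_C = ((12−4)/6)² = 1.778
te_D = (1 + 4·5 + 9)/6 = 30/6 = 5; σ²_D = ((9−1)/6)² = 1.778
te_E = (1 + 4·7 + 19)/6 = 48/6 = 8; σ²_E = ((19−1)/6)² = 9.000
te_F = (1 + 4·2 + 3)/6 = 12/6 = 2; σ²_F = ((3−1)/6)² = 0.111
te_G = (9 + 4·13 + 23)/6 = 84/6 = 14; σ²_G = ((23−9)/6)² = 5.444
te_H = (8 + 4·10 + 18)/6 = 66/6 = 11; σ²_H = ((18−8)/6)² = 2.778

Forward pass:
ES_A = 0; EF_A = 10
ES_B = 0; EF_B = 10
ES_C = 0; EF_C = 6
ES_D = 0; EF_D = 5
ES_E = 0; EF_E = 8
ES_F = max(EF_A=10, EF_C=6) = 10; EF_F = 10+2 = 12
ES_G = 12; EF_G = 12+14 = 26
ES_H = max(EF_B=10, EF_C=6, EF_D=5, EF_E=8, EF_G=26) = 26; EF_H = 26+11 = 37
Expected project duration μ = 37 days. Critical path: A → F → G → H.

Variances on critical path: σ²_A=4.000, σ²_F=0.111, σ²_G=5.444, σ²_H=2.778.
Largest is σ²_G = 5.444.

G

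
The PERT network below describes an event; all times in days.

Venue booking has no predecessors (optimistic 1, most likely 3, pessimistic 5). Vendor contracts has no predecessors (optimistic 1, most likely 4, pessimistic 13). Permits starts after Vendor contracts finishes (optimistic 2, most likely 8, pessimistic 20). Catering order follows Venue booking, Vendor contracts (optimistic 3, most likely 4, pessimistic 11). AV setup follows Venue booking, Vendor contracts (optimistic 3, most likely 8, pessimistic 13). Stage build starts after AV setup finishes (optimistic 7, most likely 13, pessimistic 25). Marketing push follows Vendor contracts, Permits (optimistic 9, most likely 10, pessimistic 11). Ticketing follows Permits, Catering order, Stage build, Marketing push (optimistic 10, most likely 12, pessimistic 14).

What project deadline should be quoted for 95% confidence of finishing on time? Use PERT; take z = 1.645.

te_Venue booking = (1 + 4·3 + 5)/6 = 18/6 = 3; σ²_Venue booking = ((5−1)/6)² = 0.444
te_Vendor contracts = (1 + 4·4 + 13)/6 = 30/6 = 5; σ²_Vendor contracts = ((13−1)/6)² = 4.000
te_Permits = (2 + 4·8 + 20)/6 = 54/6 = 9; σ²_Permits = ((20−2)/6)² = 9.000
te_Catering order = (3 + 4·4 + 11)/6 = 30/6 = 5; σ²_Catering order = ((11−3)/6)² = 1.778
te_AV setup = (3 + 4·8 + 13)/6 = 48/6 = 8; σ²_AV setup = ((13−3)/6)² = 2.778
te_Stage build = (7 + 4·13 + 25)/6 = 84/6 = 14; σ²_Stage build = ((25−7)/6)² = 9.000
te_Marketing push = (9 + 4·10 + 11)/6 = 60/6 = 10; σ²_Marketing push = ((11−9)/6)² = 0.111
te_Ticketing = (10 + 4·12 + 14)/6 = 72/6 = 12; σ²_Ticketing = ((14−10)/6)² = 0.444

Forward pass:
ES_Venue booking = 0; EF_Venue booking = 3
ES_Vendor contracts = 0; EF_Vendor contracts = 5
ES_Permits = 5; EF_Permits = 5+9 = 14
ES_Catering order = max(EF_Venue booking=3, EF_Vendor contracts=5) = 5; EF_Catering order = 5+5 = 10
ES_AV setup = max(EF_Venue booking=3, EF_Vendor contracts=5) = 5; EF_AV setup = 5+8 = 13
ES_Stage build = 13; EF_Stage build = 13+14 = 27
ES_Marketing push = max(EF_Vendor contracts=5, EF_Permits=14) = 14; EF_Marketing push = 14+10 = 24
ES_Ticketing = max(EF_Permits=14, EF_Catering order=10, EF_Stage build=27, EF_Marketing push=24) = 27; EF_Ticketing = 27+12 = 39
Expected project duration μ = 39 days. Critical path: Vendor contracts → AV setup → Stage build → Ticketing.

Variance along critical path = 4.000 + 2.778 + 9.000 + 0.444 = 16.222; σ = 4.028 days.
D = μ + z·σ = 39 + 1.645·4.028 = 45.6 days

45.6 days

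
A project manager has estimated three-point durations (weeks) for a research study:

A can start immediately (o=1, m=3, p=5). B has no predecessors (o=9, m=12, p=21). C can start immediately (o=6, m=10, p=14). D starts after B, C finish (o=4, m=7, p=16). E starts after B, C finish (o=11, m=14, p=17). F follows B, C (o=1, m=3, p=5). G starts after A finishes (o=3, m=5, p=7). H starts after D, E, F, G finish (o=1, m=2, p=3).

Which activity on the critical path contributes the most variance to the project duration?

B

te_A = (1 + 4·3 + 5)/6 = 18/6 = 3; σ²_A = ((5−1)/6)² = 0.444
te_B = (9 + 4·12 + 21)/6 = 78/6 = 13; σ²_B = ((21−9)/6)² = 4.000
te_C = (6 + 4·10 + 14)/6 = 60/6 = 10; σ²_C = ((14−6)/6)² = 1.778
te_D = (4 + 4·7 + 16)/6 = 48/6 = 8; σ²_D = ((16−4)/6)² = 4.000
te_E = (11 + 4·14 + 17)/6 = 84/6 = 14; σ²_E = ((17−11)/6)² = 1.000
te_F = (1 + 4·3 + 5)/6 = 18/6 = 3; σ²_F = ((5−1)/6)² = 0.444
te_G = (3 + 4·5 + 7)/6 = 30/6 = 5; σ²_G = ((7−3)/6)² = 0.444
te_H = (1 + 4·2 + 3)/6 = 12/6 = 2; σ²_H = ((3−1)/6)² = 0.111

Forward pass:
ES_A = 0; EF_A = 3
ES_B = 0; EF_B = 13
ES_C = 0; EF_C = 10
ES_D = max(EF_B=13, EF_C=10) = 13; EF_D = 13+8 = 21
ES_E = max(EF_B=13, EF_C=10) = 13; EF_E = 13+14 = 27
ES_F = max(EF_B=13, EF_C=10) = 13; EF_F = 13+3 = 16
ES_G = 3; EF_G = 3+5 = 8
ES_H = max(EF_D=21, EF_E=27, EF_F=16, EF_G=8) = 27; EF_H = 27+2 = 29
Expected project duration μ = 29 weeks. Critical path: B → E → H.

Variances on critical path: σ²_B=4.000, σ²_E=1.000, σ²_H=0.111.
Largest is σ²_B = 4.000.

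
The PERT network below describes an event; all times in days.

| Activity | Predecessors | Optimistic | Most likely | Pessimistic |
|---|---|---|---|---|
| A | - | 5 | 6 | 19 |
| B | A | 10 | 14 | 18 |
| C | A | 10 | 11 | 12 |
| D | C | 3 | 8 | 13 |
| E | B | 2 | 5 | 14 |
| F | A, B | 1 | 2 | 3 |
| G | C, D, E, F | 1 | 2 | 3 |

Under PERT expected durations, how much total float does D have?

1 days

te_A = (5 + 4·6 + 19)/6 = 48/6 = 8
te_B = (10 + 4·14 + 18)/6 = 84/6 = 14
te_C = (10 + 4·11 + 12)/6 = 66/6 = 11
te_D = (3 + 4·8 + 13)/6 = 48/6 = 8
te_E = (2 + 4·5 + 14)/6 = 36/6 = 6
te_F = (1 + 4·2 + 3)/6 = 12/6 = 2
te_G = (1 + 4·2 + 3)/6 = 12/6 = 2

Forward pass:
ES_A = 0; EF_A = 8
ES_B = 8; EF_B = 8+14 = 22
ES_C = 8; EF_C = 8+11 = 19
ES_D = 19; EF_D = 19+8 = 27
ES_E = 22; EF_E = 22+6 = 28
ES_F = max(EF_A=8, EF_B=22) = 22; EF_F = 22+2 = 24
ES_G = max(EF_C=19, EF_D=27, EF_E=28, EF_F=24) = 28; EF_G = 28+2 = 30
Expected project duration μ = 30 days. Critical path: A → B → E → G.

Backward pass:
LF_G = 30; LS_G = 30−2 = 28
LF_F = LS_G = 28; LS_F = 28−2 = 26
LF_E = LS_G = 28; LS_E = 28−6 = 22
LF_D = LS_G = 28; LS_D = 28−8 = 20
LF_C = min(LS_D=20, LS_G=28) = 20; LS_C = 20−11 = 9
LF_B = min(LS_E=22, LS_F=26) = 22; LS_B = 22−14 = 8
LF_A = min(LS_B=8, LS_C=9, LS_F=26) = 8; LS_A = 8−8 = 0
Slack_D = LS_D − ES_D = 20 − 19 = 1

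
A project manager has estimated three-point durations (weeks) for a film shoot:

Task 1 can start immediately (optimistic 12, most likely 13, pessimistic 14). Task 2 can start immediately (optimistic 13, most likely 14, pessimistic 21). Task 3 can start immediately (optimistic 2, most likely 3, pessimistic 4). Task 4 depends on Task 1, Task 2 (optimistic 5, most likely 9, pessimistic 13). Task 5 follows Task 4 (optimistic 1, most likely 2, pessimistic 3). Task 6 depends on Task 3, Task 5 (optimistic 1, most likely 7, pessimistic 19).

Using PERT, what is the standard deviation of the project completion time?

3.56 weeks

te_Task 1 = (12 + 4·13 + 14)/6 = 78/6 = 13; σ²_Task 1 = ((14−12)/6)² = 0.111
te_Task 2 = (13 + 4·14 + 21)/6 = 90/6 = 15; σ²_Task 2 = ((21−13)/6)² = 1.778
te_Task 3 = (2 + 4·3 + 4)/6 = 18/6 = 3; σ²_Task 3 = ((4−2)/6)² = 0.111
te_Task 4 = (5 + 4·9 + 13)/6 = 54/6 = 9; σ²_Task 4 = ((13−5)/6)² = 1.778
te_Task 5 = (1 + 4·2 + 3)/6 = 12/6 = 2; σ²_Task 5 = ((3−1)/6)² = 0.111
te_Task 6 = (1 + 4·7 + 19)/6 = 48/6 = 8; σ²_Task 6 = ((19−1)/6)² = 9.000

Forward pass:
ES_Task 1 = 0; EF_Task 1 = 13
ES_Task 2 = 0; EF_Task 2 = 15
ES_Task 3 = 0; EF_Task 3 = 3
ES_Task 4 = max(EF_Task 1=13, EF_Task 2=15) = 15; EF_Task 4 = 15+9 = 24
ES_Task 5 = 24; EF_Task 5 = 24+2 = 26
ES_Task 6 = max(EF_Task 3=3, EF_Task 5=26) = 26; EF_Task 6 = 26+8 = 34
Expected project duration μ = 34 weeks. Critical path: Task 2 → Task 4 → Task 5 → Task 6.

Variance along critical path = 1.778 + 1.778 + 0.111 + 9.000 = 12.667
σ = √12.667 = 3.559 weeks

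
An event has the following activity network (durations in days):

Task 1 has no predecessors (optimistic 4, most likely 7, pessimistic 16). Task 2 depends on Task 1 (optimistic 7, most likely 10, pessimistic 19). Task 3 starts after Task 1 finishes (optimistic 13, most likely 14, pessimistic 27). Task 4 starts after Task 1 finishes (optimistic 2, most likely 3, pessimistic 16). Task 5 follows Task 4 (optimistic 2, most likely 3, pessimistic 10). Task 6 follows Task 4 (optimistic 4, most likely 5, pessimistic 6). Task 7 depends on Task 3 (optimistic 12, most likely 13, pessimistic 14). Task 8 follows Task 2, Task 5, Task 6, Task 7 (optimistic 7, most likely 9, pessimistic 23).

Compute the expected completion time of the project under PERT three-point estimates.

te_Task 1 = (4 + 4·7 + 16)/6 = 48/6 = 8
te_Task 2 = (7 + 4·10 + 19)/6 = 66/6 = 11
te_Task 3 = (13 + 4·14 + 27)/6 = 96/6 = 16
te_Task 4 = (2 + 4·3 + 16)/6 = 30/6 = 5
te_Task 5 = (2 + 4·3 + 10)/6 = 24/6 = 4
te_Task 6 = (4 + 4·5 + 6)/6 = 30/6 = 5
te_Task 7 = (12 + 4·13 + 14)/6 = 78/6 = 13
te_Task 8 = (7 + 4·9 + 23)/6 = 66/6 = 11

Forward pass:
ES_Task 1 = 0; EF_Task 1 = 8
ES_Task 2 = 8; EF_Task 2 = 8+11 = 19
ES_Task 3 = 8; EF_Task 3 = 8+16 = 24
ES_Task 4 = 8; EF_Task 4 = 8+5 = 13
ES_Task 5 = 13; EF_Task 5 = 13+4 = 17
ES_Task 6 = 13; EF_Task 6 = 13+5 = 18
ES_Task 7 = 24; EF_Task 7 = 24+13 = 37
ES_Task 8 = max(EF_Task 2=19, EF_Task 5=17, EF_Task 6=18, EF_Task 7=37) = 37; EF_Task 8 = 37+11 = 48
Expected project duration μ = 48 days. Critical path: Task 1 → Task 3 → Task 7 → Task 8.

48 days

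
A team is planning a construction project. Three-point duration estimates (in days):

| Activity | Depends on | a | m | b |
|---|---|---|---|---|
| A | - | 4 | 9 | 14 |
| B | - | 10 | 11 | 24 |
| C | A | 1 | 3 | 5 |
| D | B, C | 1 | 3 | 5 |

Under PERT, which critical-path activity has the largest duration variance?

B

te_A = (4 + 4·9 + 14)/6 = 54/6 = 9; σ²_A = ((14−4)/6)² = 2.778
te_B = (10 + 4·11 + 24)/6 = 78/6 = 13; σ²_B = ((24−10)/6)² = 5.444
te_C = (1 + 4·3 + 5)/6 = 18/6 = 3; σ²_C = ((5−1)/6)² = 0.444
te_D = (1 + 4·3 + 5)/6 = 18/6 = 3; σ²_D = ((5−1)/6)² = 0.444

Forward pass:
ES_A = 0; EF_A = 9
ES_B = 0; EF_B = 13
ES_C = 9; EF_C = 9+3 = 12
ES_D = max(EF_B=13, EF_C=12) = 13; EF_D = 13+3 = 16
Expected project duration μ = 16 days. Critical path: B → D.

Variances on critical path: σ²_B=5.444, σ²_D=0.444.
Largest is σ²_B = 5.444.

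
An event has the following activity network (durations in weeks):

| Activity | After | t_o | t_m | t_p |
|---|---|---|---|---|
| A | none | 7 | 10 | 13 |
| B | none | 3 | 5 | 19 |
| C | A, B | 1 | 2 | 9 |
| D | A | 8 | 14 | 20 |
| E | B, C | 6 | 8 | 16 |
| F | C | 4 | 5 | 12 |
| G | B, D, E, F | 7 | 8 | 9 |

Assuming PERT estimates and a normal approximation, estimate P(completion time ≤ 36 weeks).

te_A = (7 + 4·10 + 13)/6 = 60/6 = 10; σ²_A = ((13−7)/6)² = 1.000
te_B = (3 + 4·5 + 19)/6 = 42/6 = 7; σ²_B = ((19−3)/6)² = 7.111
te_C = (1 + 4·2 + 9)/6 = 18/6 = 3; σ²_C = ((9−1)/6)² = 1.778
te_D = (8 + 4·14 + 20)/6 = 84/6 = 14; σ²_D = ((20−8)/6)² = 4.000
te_E = (6 + 4·8 + 16)/6 = 54/6 = 9; σ²_E = ((16−6)/6)² = 2.778
te_F = (4 + 4·5 + 12)/6 = 36/6 = 6; σ²_F = ((12−4)/6)² = 1.778
te_G = (7 + 4·8 + 9)/6 = 48/6 = 8; σ²_G = ((9−7)/6)² = 0.111

Forward pass:
ES_A = 0; EF_A = 10
ES_B = 0; EF_B = 7
ES_C = max(EF_A=10, EF_B=7) = 10; EF_C = 10+3 = 13
ES_D = 10; EF_D = 10+14 = 24
ES_E = max(EF_B=7, EF_C=13) = 13; EF_E = 13+9 = 22
ES_F = 13; EF_F = 13+6 = 19
ES_G = max(EF_B=7, EF_D=24, EF_E=22, EF_F=19) = 24; EF_G = 24+8 = 32
Expected project duration μ = 32 weeks. Critical path: A → D → G.

Variance along critical path = 1.000 + 4.000 + 0.111 = 5.111; σ = √5.111 = 2.261 weeks.
Z = (36 − 32) / 2.261 = 1.769
P(T ≤ 36) = Φ(1.769) ≈ 0.962

0.962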